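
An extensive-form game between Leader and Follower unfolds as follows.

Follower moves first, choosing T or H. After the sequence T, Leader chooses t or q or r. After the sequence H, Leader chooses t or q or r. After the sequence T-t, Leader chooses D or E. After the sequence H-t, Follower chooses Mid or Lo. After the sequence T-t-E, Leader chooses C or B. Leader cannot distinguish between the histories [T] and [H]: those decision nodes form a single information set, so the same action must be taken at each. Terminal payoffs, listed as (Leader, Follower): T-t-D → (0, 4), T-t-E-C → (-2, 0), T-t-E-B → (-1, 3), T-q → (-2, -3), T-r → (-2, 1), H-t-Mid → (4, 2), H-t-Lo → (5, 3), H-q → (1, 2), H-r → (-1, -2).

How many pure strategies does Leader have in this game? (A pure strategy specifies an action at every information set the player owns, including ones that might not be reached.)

Leader owns the information set {T, H} with actions {t, q, r} — three choices.
Leader owns the node after T-t with actions {D, E} — two choices.
Leader owns the node after T-t-E with actions {C, B} — two choices.
A pure strategy fixes one action at each information set independently, so the count is the product 3 × 2 × 2 = 12.

12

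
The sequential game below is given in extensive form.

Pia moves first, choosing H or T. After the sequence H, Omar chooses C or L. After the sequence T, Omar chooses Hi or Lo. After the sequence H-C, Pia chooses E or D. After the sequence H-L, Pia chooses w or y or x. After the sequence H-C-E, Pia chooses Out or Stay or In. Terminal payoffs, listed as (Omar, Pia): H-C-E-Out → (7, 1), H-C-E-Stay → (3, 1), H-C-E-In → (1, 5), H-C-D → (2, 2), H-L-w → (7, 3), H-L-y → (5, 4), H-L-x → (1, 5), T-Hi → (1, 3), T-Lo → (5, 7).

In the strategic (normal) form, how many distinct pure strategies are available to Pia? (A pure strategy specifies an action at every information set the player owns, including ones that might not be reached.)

Pia owns the root with actions {H, T} — two choices.
Pia owns the node after H-C with actions {E, D} — two choices.
Pia owns the node after H-L with actions {w, y, x} — three choices.
Pia owns the node after H-C-E with actions {Out, Stay, In} — three choices.
A pure strategy fixes one action at each information set independently, so the count is the product 2 × 2 × 3 × 3 = 36.
(For reference, Omar has 4 pure strategies, giving a 36×4 normal-form matrix.)

36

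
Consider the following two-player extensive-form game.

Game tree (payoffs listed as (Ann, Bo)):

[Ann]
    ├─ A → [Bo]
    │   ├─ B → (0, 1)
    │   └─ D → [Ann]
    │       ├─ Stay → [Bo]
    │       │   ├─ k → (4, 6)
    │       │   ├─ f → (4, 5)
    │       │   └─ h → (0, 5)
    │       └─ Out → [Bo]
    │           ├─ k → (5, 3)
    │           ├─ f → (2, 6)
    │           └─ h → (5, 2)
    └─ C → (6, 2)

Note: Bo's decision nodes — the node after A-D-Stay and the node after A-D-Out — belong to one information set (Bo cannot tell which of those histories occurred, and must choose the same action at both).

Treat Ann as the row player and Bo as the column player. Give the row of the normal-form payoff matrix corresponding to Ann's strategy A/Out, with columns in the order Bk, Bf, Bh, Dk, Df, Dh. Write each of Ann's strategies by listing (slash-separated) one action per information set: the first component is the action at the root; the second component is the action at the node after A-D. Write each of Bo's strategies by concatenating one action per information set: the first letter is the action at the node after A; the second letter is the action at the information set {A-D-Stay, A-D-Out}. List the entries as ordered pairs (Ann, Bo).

(0,1) (0,1) (0,1) (5,3) (2,6) (5,2)

vs Bk: Ann plays A → Bo plays B at [A] → (0, 1)
vs Bf: Ann plays A → Bo plays B at [A] → (0, 1)
vs Bh: Ann plays A → Bo plays B at [A] → (0, 1)
vs Dk: Ann plays A → Bo plays D at [A] → Ann plays Out at [A-D] → Bo plays k at [A-D-Out] → (5, 3)
vs Df: Ann plays A → Bo plays D at [A] → Ann plays Out at [A-D] → Bo plays f at [A-D-Out] → (2, 6)
vs Dh: Ann plays A → Bo plays D at [A] → Ann plays Out at [A-D] → Bo plays h at [A-D-Out] → (5, 2)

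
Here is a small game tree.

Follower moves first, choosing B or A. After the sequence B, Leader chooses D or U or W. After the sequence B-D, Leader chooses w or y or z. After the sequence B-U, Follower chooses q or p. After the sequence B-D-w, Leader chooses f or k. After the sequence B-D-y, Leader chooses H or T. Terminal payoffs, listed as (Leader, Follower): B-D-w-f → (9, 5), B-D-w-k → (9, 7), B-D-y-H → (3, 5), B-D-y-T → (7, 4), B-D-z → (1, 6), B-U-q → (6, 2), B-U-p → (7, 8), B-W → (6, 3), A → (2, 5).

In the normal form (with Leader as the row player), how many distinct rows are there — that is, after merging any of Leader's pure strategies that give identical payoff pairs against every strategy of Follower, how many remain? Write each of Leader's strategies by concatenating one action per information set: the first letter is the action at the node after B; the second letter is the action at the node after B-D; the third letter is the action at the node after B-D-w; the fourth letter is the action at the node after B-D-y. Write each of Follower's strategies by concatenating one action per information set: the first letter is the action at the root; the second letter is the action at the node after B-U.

7

Leader has 36 pure strategies: DwfH, DwfT, DwkH, DwkT, DyfH, DyfT, DykH, DykT, DzfH, DzfT, DzkH, DzkT, UwfH, UwfT, UwkH, UwkT, UyfH, UyfT, UykH, UykT, UzfH, UzfT, UzkH, UzkT, WwfH, WwfT, WwkH, WwkT, WyfH, WyfT, WykH, WykT, WzfH, WzfT, WzkH, WzkT. Columns: Bq, Bp, Aq, Ap.
{DwfH, DwfT} → row (9,5) (9,5) (2,5) (2,5)
{DwkH, DwkT} → row (9,7) (9,7) (2,5) (2,5)
{DyfH, DykH} → row (3,5) (3,5) (2,5) (2,5)
{DyfT, DykT} → row (7,4) (7,4) (2,5) (2,5)
{DzfH, DzfT, DzkH, DzkT} → row (1,6) (1,6) (2,5) (2,5)
{UwfH, UwfT, UwkH, UwkT, UyfH, UyfT, UykH, UykT, UzfH, UzfT, UzkH, UzkT} → row (6,2) (7,8) (2,5) (2,5)
{WwfH, WwfT, WwkH, WwkT, WyfH, WyfT, WykH, WykT, WzfH, WzfT, WzkH, WzkT} → row (6,3) (6,3) (2,5) (2,5)
That's 7 distinct rows out of 36 strategies.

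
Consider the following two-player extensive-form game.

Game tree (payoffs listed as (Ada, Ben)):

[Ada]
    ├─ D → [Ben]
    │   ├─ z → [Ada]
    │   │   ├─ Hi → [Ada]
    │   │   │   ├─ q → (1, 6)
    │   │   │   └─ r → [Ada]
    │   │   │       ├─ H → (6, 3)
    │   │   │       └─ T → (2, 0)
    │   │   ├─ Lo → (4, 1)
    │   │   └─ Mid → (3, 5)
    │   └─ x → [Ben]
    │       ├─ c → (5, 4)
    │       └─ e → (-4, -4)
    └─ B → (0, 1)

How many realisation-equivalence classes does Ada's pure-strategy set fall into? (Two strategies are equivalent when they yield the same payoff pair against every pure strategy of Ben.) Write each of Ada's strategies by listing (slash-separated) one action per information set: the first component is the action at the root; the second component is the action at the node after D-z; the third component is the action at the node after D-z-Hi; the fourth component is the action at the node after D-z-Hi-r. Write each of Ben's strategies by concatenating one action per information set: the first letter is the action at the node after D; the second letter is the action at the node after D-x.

6

Ada has 24 pure strategies: D/Hi/q/H, D/Hi/q/T, D/Hi/r/H, D/Hi/r/T, D/Lo/q/H, D/Lo/q/T, D/Lo/r/H, D/Lo/r/T, D/Mid/q/H, D/Mid/q/T, D/Mid/r/H, D/Mid/r/T, B/Hi/q/H, B/Hi/q/T, B/Hi/r/H, B/Hi/r/T, B/Lo/q/H, B/Lo/q/T, B/Lo/r/H, B/Lo/r/T, B/Mid/q/H, B/Mid/q/T, B/Mid/r/H, B/Mid/r/T. Columns: zc, ze, xc, xe.
{D/Hi/q/H, D/Hi/q/T} → row (1,6) (1,6) (5,4) (-4,-4)
{D/Hi/r/H} → row (6,3) (6,3) (5,4) (-4,-4)
{D/Hi/r/T} → row (2,0) (2,0) (5,4) (-4,-4)
{D/Lo/q/H, D/Lo/q/T, D/Lo/r/H, D/Lo/r/T} → row (4,1) (4,1) (5,4) (-4,-4)
{D/Mid/q/H, D/Mid/q/T, D/Mid/r/H, D/Mid/r/T} → row (3,5) (3,5) (5,4) (-4,-4)
{B/Hi/q/H, B/Hi/q/T, B/Hi/r/H, B/Hi/r/T, B/Lo/q/H, B/Lo/q/T, B/Lo/r/H, B/Lo/r/T, B/Mid/q/H, B/Mid/q/T, B/Mid/r/H, B/Mid/r/T} → row (0,1) (0,1) (0,1) (0,1)
That's 6 distinct rows out of 24 strategies.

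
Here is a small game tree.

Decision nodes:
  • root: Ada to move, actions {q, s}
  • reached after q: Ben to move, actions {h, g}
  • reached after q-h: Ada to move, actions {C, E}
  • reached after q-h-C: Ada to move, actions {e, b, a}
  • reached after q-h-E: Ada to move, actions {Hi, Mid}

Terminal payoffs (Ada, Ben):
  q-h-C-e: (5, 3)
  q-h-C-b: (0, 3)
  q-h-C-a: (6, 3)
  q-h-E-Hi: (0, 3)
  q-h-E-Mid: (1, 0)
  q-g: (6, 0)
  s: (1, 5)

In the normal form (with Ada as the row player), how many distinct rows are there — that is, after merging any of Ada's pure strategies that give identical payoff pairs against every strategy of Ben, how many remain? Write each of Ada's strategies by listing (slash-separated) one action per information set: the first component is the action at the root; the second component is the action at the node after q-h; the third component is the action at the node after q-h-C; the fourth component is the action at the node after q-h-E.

Ada has 24 pure strategies: q/C/e/Hi, q/C/e/Mid, q/C/b/Hi, q/C/b/Mid, q/C/a/Hi, q/C/a/Mid, q/E/e/Hi, q/E/e/Mid, q/E/b/Hi, q/E/b/Mid, q/E/a/Hi, q/E/a/Mid, s/C/e/Hi, s/C/e/Mid, s/C/b/Hi, s/C/b/Mid, s/C/a/Hi, s/C/a/Mid, s/E/e/Hi, s/E/e/Mid, s/E/b/Hi, s/E/b/Mid, s/E/a/Hi, s/E/a/Mid. Columns: h, g.
{q/C/e/Hi, q/C/e/Mid} → row (5,3) (6,0)
{q/C/b/Hi, q/C/b/Mid, q/E/e/Hi, q/E/b/Hi, q/E/a/Hi} → row (0,3) (6,0)
{q/C/a/Hi, q/C/a/Mid} → row (6,3) (6,0)
{q/E/e/Mid, q/E/b/Mid, q/E/a/Mid} → row (1,0) (6,0)
{s/C/e/Hi, s/C/e/Mid, s/C/b/Hi, s/C/b/Mid, s/C/a/Hi, s/C/a/Mid, s/E/e/Hi, s/E/e/Mid, s/E/b/Hi, s/E/b/Mid, s/E/a/Hi, s/E/a/Mid} → row (1,5) (1,5)
That's 5 distinct rows out of 24 strategies.

5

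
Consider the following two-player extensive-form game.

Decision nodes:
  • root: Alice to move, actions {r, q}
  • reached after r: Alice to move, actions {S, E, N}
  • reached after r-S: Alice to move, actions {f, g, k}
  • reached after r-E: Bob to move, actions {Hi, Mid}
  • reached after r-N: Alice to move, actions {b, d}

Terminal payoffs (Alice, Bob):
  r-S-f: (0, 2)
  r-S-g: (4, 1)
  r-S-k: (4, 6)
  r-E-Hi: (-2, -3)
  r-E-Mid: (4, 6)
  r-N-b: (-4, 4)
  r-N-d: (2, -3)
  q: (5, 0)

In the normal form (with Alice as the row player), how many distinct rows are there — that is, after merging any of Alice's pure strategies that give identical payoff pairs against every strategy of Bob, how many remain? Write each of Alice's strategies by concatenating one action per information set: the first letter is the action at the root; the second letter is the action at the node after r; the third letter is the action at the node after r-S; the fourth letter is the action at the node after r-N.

7

Alice has 36 pure strategies: rSfb, rSfd, rSgb, rSgd, rSkb, rSkd, rEfb, rEfd, rEgb, rEgd, rEkb, rEkd, rNfb, rNfd, rNgb, rNgd, rNkb, rNkd, qSfb, qSfd, qSgb, qSgd, qSkb, qSkd, qEfb, qEfd, qEgb, qEgd, qEkb, qEkd, qNfb, qNfd, qNgb, qNgd, qNkb, qNkd. Columns: Hi, Mid.
{rSfb, rSfd} → row (0,2) (0,2)
{rSgb, rSgd} → row (4,1) (4,1)
{rSkb, rSkd} → row (4,6) (4,6)
{rEfb, rEfd, rEgb, rEgd, rEkb, rEkd} → row (-2,-3) (4,6)
{rNfb, rNgb, rNkb} → row (-4,4) (-4,4)
{rNfd, rNgd, rNkd} → row (2,-3) (2,-3)
{qSfb, qSfd, qSgb, qSgd, qSkb, qSkd, qEfb, qEfd, qEgb, qEgd, qEkb, qEkd, qNfb, qNfd, qNgb, qNgd, qNkb, qNkd} → row (5,0) (5,0)
That's 7 distinct rows out of 36 strategies.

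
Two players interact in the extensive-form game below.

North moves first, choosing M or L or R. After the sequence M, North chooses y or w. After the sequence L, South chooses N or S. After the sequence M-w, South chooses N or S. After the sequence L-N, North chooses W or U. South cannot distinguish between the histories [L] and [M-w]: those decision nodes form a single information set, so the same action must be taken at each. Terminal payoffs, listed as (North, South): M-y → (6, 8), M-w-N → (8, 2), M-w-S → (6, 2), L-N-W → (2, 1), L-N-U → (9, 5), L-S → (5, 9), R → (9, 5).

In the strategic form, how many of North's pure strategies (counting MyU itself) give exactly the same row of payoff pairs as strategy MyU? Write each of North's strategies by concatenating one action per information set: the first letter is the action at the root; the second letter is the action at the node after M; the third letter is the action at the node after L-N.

Row for MyU (columns N, S): (6,8) (6,8).
Under MyU, North's choice at the node after L-N can never be reached regardless of what South does, so varying those choices leaves every outcome unchanged.
Holding the reachable choices fixed and varying the unreachable one freely already gives 2 equivalent strategies.
No other strategy reproduces this row, so those 2 are the full class: MyW, MyU.

2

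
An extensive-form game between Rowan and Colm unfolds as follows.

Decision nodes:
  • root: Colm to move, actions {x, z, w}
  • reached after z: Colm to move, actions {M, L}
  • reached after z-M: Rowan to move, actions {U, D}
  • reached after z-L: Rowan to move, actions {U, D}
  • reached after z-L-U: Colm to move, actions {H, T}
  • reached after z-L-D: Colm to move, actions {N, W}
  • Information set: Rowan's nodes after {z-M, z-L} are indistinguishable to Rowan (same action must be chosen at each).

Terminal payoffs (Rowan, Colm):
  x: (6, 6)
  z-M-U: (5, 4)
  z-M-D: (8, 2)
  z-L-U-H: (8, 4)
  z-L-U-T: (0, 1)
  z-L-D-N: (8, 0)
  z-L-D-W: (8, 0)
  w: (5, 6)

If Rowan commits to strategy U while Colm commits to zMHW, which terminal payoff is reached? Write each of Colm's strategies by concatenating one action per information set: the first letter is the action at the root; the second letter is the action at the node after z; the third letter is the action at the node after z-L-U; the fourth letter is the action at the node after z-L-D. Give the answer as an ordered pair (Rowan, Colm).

Trace the play path from the root:
  Colm plays z
  Colm plays M at [z]
  Rowan plays U at [z-M]
→ terminal payoff (5, 4).
(Colm's choice at the node after z-L-U is never reached on this path, so it doesn't affect the outcome.)

(5, 4)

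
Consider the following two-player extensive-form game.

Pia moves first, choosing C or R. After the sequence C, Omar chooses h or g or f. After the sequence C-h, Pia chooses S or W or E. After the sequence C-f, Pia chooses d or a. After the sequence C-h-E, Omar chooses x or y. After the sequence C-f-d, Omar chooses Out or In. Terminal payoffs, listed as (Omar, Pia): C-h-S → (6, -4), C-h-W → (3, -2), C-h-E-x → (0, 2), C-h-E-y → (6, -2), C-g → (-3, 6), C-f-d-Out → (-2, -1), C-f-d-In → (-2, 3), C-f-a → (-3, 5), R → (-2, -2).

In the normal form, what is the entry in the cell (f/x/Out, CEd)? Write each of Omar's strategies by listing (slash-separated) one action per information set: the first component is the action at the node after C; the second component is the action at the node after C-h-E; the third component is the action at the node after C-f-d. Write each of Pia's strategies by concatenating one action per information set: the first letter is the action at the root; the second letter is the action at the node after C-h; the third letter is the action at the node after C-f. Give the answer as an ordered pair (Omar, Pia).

Trace the play path from the root:
  Pia plays C
  Omar plays f at [C]
  Pia plays d at [C-f]
  Omar plays Out at [C-f-d]
→ terminal payoff (-2, -1).
(Omar's choice at the node after C-h-E is never reached on this path, so it doesn't affect the outcome.)

(-2, -1)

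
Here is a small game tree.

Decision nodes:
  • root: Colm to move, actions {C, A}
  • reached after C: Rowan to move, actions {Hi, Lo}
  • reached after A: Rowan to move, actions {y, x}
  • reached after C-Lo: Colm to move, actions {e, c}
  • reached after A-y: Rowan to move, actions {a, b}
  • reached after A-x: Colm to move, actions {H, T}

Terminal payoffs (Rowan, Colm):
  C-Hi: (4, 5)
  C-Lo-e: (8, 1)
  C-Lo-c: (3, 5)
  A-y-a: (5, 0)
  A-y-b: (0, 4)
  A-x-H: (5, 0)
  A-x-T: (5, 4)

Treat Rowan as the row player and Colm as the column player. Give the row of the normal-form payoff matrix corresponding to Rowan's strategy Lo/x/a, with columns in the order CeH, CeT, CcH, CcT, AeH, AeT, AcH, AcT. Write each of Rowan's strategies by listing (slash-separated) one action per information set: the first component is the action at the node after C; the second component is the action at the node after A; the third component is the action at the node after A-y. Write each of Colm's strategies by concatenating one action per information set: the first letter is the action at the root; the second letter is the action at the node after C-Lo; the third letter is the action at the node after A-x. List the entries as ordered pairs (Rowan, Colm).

vs CeH: Colm plays C → Rowan plays Lo at [C] → Colm plays e at [C-Lo] → (8, 1)
vs CeT: Colm plays C → Rowan plays Lo at [C] → Colm plays e at [C-Lo] → (8, 1)
vs CcH: Colm plays C → Rowan plays Lo at [C] → Colm plays c at [C-Lo] → (3, 5)
vs CcT: Colm plays C → Rowan plays Lo at [C] → Colm plays c at [C-Lo] → (3, 5)
vs AeH: Colm plays A → Rowan plays x at [A] → Colm plays H at [A-x] → (5, 0)
vs AeT: Colm plays A → Rowan plays x at [A] → Colm plays T at [A-x] → (5, 4)
vs AcH: Colm plays A → Rowan plays x at [A] → Colm plays H at [A-x] → (5, 0)
vs AcT: Colm plays A → Rowan plays x at [A] → Colm plays T at [A-x] → (5, 4)

(8,1) (8,1) (3,5) (3,5) (5,0) (5,4) (5,0) (5,4)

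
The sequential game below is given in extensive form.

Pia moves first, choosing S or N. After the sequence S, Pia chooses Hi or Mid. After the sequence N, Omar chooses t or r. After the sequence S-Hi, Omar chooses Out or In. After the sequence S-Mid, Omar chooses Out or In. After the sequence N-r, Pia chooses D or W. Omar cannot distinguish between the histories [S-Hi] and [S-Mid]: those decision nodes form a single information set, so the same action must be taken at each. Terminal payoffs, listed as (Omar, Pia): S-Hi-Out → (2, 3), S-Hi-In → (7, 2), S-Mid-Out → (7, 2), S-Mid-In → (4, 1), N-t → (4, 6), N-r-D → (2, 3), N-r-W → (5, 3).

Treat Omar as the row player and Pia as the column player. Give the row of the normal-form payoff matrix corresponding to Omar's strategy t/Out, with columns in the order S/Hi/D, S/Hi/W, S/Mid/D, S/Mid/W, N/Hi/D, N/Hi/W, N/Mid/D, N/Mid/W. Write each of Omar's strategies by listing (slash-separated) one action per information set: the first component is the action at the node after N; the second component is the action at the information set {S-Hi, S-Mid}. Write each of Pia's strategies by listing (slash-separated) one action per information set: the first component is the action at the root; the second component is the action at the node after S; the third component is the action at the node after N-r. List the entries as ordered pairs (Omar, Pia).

vs S/Hi/D: Pia plays S → Pia plays Hi at [S] → Omar plays Out at [S-Hi] → (2, 3)
vs S/Hi/W: Pia plays S → Pia plays Hi at [S] → Omar plays Out at [S-Hi] → (2, 3)
vs S/Mid/D: Pia plays S → Pia plays Mid at [S] → Omar plays Out at [S-Mid] → (7, 2)
vs S/Mid/W: Pia plays S → Pia plays Mid at [S] → Omar plays Out at [S-Mid] → (7, 2)
vs N/Hi/D: Pia plays N → Omar plays t at [N] → (4, 6)
vs N/Hi/W: Pia plays N → Omar plays t at [N] → (4, 6)
vs N/Mid/D: Pia plays N → Omar plays t at [N] → (4, 6)
vs N/Mid/W: Pia plays N → Omar plays t at [N] → (4, 6)

(2,3) (2,3) (7,2) (7,2) (4,6) (4,6) (4,6) (4,6)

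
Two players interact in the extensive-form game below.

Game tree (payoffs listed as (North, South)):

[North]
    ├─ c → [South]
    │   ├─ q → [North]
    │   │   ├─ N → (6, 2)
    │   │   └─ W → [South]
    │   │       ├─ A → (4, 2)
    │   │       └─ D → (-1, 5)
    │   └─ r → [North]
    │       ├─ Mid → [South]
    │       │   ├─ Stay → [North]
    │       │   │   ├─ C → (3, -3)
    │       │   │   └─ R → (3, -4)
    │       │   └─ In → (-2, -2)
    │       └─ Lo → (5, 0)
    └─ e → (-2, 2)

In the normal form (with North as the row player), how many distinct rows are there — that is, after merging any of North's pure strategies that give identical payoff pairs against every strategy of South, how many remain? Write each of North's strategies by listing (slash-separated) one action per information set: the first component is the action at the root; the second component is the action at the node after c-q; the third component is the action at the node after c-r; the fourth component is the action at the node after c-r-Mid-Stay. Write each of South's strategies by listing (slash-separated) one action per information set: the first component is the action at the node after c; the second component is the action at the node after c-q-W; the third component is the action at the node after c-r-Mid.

7

North has 16 pure strategies: c/N/Mid/C, c/N/Mid/R, c/N/Lo/C, c/N/Lo/R, c/W/Mid/C, c/W/Mid/R, c/W/Lo/C, c/W/Lo/R, e/N/Mid/C, e/N/Mid/R, e/N/Lo/C, e/N/Lo/R, e/W/Mid/C, e/W/Mid/R, e/W/Lo/C, e/W/Lo/R. Columns: q/A/Stay, q/A/In, q/D/Stay, q/D/In, r/A/Stay, r/A/In, r/D/Stay, r/D/In.
{c/N/Mid/C} → row (6,2) (6,2) (6,2) (6,2) (3,-3) (-2,-2) (3,-3) (-2,-2)
{c/N/Mid/R} → row (6,2) (6,2) (6,2) (6,2) (3,-4) (-2,-2) (3,-4) (-2,-2)
{c/N/Lo/C, c/N/Lo/R} → row (6,2) (6,2) (6,2) (6,2) (5,0) (5,0) (5,0) (5,0)
{c/W/Mid/C} → row (4,2) (4,2) (-1,5) (-1,5) (3,-3) (-2,-2) (3,-3) (-2,-2)
{c/W/Mid/R} → row (4,2) (4,2) (-1,5) (-1,5) (3,-4) (-2,-2) (3,-4) (-2,-2)
{c/W/Lo/C, c/W/Lo/R} → row (4,2) (4,2) (-1,5) (-1,5) (5,0) (5,0) (5,0) (5,0)
{e/N/Mid/C, e/N/Mid/R, e/N/Lo/C, e/N/Lo/R, e/W/Mid/C, e/W/Mid/R, e/W/Lo/C, e/W/Lo/R} → row (-2,2) (-2,2) (-2,2) (-2,2) (-2,2) (-2,2) (-2,2) (-2,2)
That's 7 distinct rows out of 16 strategies.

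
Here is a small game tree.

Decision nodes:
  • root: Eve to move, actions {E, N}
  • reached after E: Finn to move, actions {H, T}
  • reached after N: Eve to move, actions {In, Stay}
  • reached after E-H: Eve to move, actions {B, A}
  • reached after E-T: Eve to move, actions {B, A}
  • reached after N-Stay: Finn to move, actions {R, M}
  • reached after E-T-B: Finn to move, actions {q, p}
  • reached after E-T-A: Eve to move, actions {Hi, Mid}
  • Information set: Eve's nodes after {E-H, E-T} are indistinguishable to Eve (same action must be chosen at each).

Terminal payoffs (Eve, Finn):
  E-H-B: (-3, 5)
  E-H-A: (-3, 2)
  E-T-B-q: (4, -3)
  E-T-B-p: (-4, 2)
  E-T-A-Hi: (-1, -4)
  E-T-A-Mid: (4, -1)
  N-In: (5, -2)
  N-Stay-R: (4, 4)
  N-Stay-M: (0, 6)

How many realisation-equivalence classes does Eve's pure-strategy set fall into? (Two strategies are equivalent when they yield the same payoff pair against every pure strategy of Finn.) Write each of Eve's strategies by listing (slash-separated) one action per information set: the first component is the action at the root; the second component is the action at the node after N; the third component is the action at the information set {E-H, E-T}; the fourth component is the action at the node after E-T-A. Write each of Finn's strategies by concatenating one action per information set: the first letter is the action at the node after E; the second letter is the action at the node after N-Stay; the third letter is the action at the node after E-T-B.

Eve has 16 pure strategies: E/In/B/Hi, E/In/B/Mid, E/In/A/Hi, E/In/A/Mid, E/Stay/B/Hi, E/Stay/B/Mid, E/Stay/A/Hi, E/Stay/A/Mid, N/In/B/Hi, N/In/B/Mid, N/In/A/Hi, N/In/A/Mid, N/Stay/B/Hi, N/Stay/B/Mid, N/Stay/A/Hi, N/Stay/A/Mid. Columns: HRq, HRp, HMq, HMp, TRq, TRp, TMq, TMp.
{E/In/B/Hi, E/In/B/Mid, E/Stay/B/Hi, E/Stay/B/Mid} → row (-3,5) (-3,5) (-3,5) (-3,5) (4,-3) (-4,2) (4,-3) (-4,2)
{E/In/A/Hi, E/Stay/A/Hi} → row (-3,2) (-3,2) (-3,2) (-3,2) (-1,-4) (-1,-4) (-1,-4) (-1,-4)
{E/In/A/Mid, E/Stay/A/Mid} → row (-3,2) (-3,2) (-3,2) (-3,2) (4,-1) (4,-1) (4,-1) (4,-1)
{N/In/B/Hi, N/In/B/Mid, N/In/A/Hi, N/In/A/Mid} → row (5,-2) (5,-2) (5,-2) (5,-2) (5,-2) (5,-2) (5,-2) (5,-2)
{N/Stay/B/Hi, N/Stay/B/Mid, N/Stay/A/Hi, N/Stay/A/Mid} → row (4,4) (4,4) (0,6) (0,6) (4,4) (4,4) (0,6) (0,6)
That's 5 distinct rows out of 16 strategies.

5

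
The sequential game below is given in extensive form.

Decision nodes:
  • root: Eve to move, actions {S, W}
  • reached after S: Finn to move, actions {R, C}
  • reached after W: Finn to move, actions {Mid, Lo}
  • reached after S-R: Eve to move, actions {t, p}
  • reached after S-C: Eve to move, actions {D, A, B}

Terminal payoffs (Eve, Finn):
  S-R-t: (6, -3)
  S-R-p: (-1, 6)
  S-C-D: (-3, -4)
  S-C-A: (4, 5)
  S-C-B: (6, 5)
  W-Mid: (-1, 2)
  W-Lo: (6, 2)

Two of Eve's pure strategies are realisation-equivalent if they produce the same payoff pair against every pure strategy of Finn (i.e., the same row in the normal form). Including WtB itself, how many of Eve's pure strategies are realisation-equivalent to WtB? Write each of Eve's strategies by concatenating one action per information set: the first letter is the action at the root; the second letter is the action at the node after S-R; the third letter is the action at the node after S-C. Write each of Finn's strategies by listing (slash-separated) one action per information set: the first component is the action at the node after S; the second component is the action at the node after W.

Row for WtB (columns R/Mid, R/Lo, C/Mid, C/Lo): (-1,2) (6,2) (-1,2) (6,2).
Under WtB, Eve's choice at the node after S-R and at the node after S-C can never be reached regardless of what Finn does, so varying those choices leaves every outcome unchanged.
Holding the reachable choices fixed and varying the unreachable ones freely already gives 2 × 3 = 6 equivalent strategies.
No other strategy reproduces this row, so those 6 are the full class: WtD, WtA, WtB, WpD, WpA, WpB.

6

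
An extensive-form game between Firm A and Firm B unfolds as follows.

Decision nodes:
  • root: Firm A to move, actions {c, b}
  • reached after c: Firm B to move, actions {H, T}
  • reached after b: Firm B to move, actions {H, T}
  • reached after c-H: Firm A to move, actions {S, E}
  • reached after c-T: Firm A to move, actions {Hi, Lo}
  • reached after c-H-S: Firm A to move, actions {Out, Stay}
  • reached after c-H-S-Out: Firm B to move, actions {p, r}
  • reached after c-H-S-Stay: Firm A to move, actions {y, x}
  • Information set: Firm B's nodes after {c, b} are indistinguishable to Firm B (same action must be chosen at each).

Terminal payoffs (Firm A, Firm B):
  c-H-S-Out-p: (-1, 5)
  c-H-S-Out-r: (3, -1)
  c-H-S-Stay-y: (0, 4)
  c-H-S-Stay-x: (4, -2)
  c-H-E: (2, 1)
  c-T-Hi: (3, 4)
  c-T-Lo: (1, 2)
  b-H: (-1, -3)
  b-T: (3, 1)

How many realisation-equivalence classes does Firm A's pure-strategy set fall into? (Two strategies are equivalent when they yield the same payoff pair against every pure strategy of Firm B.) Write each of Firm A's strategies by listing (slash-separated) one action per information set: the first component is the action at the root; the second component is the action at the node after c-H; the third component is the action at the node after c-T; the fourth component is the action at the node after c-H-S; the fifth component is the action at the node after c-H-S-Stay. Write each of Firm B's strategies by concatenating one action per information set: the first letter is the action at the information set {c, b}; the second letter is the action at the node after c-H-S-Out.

9

Firm A has 32 pure strategies: c/S/Hi/Out/y, c/S/Hi/Out/x, c/S/Hi/Stay/y, c/S/Hi/Stay/x, c/S/Lo/Out/y, c/S/Lo/Out/x, c/S/Lo/Stay/y, c/S/Lo/Stay/x, c/E/Hi/Out/y, c/E/Hi/Out/x, c/E/Hi/Stay/y, c/E/Hi/Stay/x, c/E/Lo/Out/y, c/E/Lo/Out/x, c/E/Lo/Stay/y, c/E/Lo/Stay/x, b/S/Hi/Out/y, b/S/Hi/Out/x, b/S/Hi/Stay/y, b/S/Hi/Stay/x, b/S/Lo/Out/y, b/S/Lo/Out/x, b/S/Lo/Stay/y, b/S/Lo/Stay/x, b/E/Hi/Out/y, b/E/Hi/Out/x, b/E/Hi/Stay/y, b/E/Hi/Stay/x, b/E/Lo/Out/y, b/E/Lo/Out/x, b/E/Lo/Stay/y, b/E/Lo/Stay/x. Columns: Hp, Hr, Tp, Tr.
{c/S/Hi/Out/y, c/S/Hi/Out/x} → row (-1,5) (3,-1) (3,4) (3,4)
{c/S/Hi/Stay/y} → row (0,4) (0,4) (3,4) (3,4)
{c/S/Hi/Stay/x} → row (4,-2) (4,-2) (3,4) (3,4)
{c/S/Lo/Out/y, c/S/Lo/Out/x} → row (-1,5) (3,-1) (1,2) (1,2)
{c/S/Lo/Stay/y} → row (0,4) (0,4) (1,2) (1,2)
{c/S/Lo/Stay/x} → row (4,-2) (4,-2) (1,2) (1,2)
{c/E/Hi/Out/y, c/E/Hi/Out/x, c/E/Hi/Stay/y, c/E/Hi/Stay/x} → row (2,1) (2,1) (3,4) (3,4)
{c/E/Lo/Out/y, c/E/Lo/Out/x, c/E/Lo/Stay/y, c/E/Lo/Stay/x} → row (2,1) (2,1) (1,2) (1,2)
{b/S/Hi/Out/y, b/S/Hi/Out/x, b/S/Hi/Stay/y, b/S/Hi/Stay/x, b/S/Lo/Out/y, b/S/Lo/Out/x, b/S/Lo/Stay/y, b/S/Lo/Stay/x, b/E/Hi/Out/y, b/E/Hi/Out/x, b/E/Hi/Stay/y, b/E/Hi/Stay/x, b/E/Lo/Out/y, b/E/Lo/Out/x, b/E/Lo/Stay/y, b/E/Lo/Stay/x} → row (-1,-3) (-1,-3) (3,1) (3,1)
That's 9 distinct rows out of 32 strategies.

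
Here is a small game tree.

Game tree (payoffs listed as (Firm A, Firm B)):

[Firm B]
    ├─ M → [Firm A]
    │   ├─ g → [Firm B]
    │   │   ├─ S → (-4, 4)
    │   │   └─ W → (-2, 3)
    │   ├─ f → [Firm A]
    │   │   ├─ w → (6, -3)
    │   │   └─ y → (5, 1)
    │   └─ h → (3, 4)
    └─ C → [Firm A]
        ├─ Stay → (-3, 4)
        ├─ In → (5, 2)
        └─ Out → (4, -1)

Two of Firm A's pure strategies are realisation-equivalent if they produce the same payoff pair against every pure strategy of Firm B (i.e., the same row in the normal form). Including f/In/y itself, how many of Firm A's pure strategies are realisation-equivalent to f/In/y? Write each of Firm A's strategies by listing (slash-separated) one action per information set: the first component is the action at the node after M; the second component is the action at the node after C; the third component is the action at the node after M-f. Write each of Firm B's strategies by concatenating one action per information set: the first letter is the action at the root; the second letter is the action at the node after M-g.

1

Row for f/In/y (columns MS, MW, CS, CW): (5,1) (5,1) (5,2) (5,2).
Every one of Firm A's information sets is on the play path for some reply by Firm B when Firm A follows f/In/y.
Changing the action at any of them therefore changes at least one column, so only f/In/y itself gives this row.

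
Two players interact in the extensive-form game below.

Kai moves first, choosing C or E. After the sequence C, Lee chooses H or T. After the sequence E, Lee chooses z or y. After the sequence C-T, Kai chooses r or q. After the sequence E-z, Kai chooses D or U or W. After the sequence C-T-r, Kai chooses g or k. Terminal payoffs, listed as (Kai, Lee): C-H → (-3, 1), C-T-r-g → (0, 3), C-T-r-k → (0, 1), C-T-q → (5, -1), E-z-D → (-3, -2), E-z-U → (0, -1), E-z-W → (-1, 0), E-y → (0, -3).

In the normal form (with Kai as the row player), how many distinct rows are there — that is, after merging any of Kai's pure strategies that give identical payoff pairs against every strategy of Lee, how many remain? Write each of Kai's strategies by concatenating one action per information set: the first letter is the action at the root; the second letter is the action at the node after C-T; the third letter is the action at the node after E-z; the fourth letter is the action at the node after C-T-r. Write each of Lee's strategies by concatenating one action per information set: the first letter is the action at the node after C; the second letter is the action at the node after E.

Kai has 24 pure strategies: CrDg, CrDk, CrUg, CrUk, CrWg, CrWk, CqDg, CqDk, CqUg, CqUk, CqWg, CqWk, ErDg, ErDk, ErUg, ErUk, ErWg, ErWk, EqDg, EqDk, EqUg, EqUk, EqWg, EqWk. Columns: Hz, Hy, Tz, Ty.
{CrDg, CrUg, CrWg} → row (-3,1) (-3,1) (0,3) (0,3)
{CrDk, CrUk, CrWk} → row (-3,1) (-3,1) (0,1) (0,1)
{CqDg, CqDk, CqUg, CqUk, CqWg, CqWk} → row (-3,1) (-3,1) (5,-1) (5,-1)
{ErDg, ErDk, EqDg, EqDk} → row (-3,-2) (0,-3) (-3,-2) (0,-3)
{ErUg, ErUk, EqUg, EqUk} → row (0,-1) (0,-3) (0,-1) (0,-3)
{ErWg, ErWk, EqWg, EqWk} → row (-1,0) (0,-3) (-1,0) (0,-3)
That's 6 distinct rows out of 24 strategies.

6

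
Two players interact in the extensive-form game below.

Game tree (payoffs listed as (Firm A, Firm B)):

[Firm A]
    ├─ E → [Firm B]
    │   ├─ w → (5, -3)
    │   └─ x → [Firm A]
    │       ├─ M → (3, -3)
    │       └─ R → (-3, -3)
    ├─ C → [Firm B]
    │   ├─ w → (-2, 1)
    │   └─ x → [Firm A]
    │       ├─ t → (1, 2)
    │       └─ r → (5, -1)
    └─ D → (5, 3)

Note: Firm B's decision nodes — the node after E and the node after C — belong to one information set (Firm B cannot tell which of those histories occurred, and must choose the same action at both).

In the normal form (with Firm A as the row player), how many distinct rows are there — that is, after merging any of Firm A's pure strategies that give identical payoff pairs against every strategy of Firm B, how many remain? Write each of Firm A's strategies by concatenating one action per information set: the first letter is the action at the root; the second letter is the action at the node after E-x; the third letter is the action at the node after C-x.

5

Firm A has 12 pure strategies: EMt, EMr, ERt, ERr, CMt, CMr, CRt, CRr, DMt, DMr, DRt, DRr. Columns: w, x.
{EMt, EMr} → row (5,-3) (3,-3)
{ERt, ERr} → row (5,-3) (-3,-3)
{CMt, CRt} → row (-2,1) (1,2)
{CMr, CRr} → row (-2,1) (5,-1)
{DMt, DMr, DRt, DRr} → row (5,3) (5,3)
That's 5 distinct rows out of 12 strategies.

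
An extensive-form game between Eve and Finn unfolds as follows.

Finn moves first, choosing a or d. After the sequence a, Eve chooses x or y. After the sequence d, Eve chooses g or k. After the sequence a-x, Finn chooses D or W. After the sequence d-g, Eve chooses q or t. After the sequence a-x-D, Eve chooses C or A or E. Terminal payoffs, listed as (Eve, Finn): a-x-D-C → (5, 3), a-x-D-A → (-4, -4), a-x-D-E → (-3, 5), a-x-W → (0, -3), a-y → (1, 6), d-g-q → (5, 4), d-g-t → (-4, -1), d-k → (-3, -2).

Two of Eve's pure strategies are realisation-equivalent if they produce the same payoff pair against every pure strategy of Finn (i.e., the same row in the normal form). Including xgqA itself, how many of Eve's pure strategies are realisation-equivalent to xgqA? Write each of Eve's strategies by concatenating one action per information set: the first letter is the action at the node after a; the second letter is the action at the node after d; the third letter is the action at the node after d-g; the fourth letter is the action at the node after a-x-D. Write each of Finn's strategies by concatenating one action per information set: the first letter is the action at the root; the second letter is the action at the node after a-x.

1

Row for xgqA (columns aD, aW, dD, dW): (-4,-4) (0,-3) (5,4) (5,4).
Every one of Eve's information sets is on the play path for some reply by Finn when Eve follows xgqA.
Changing the action at any of them therefore changes at least one column, so only xgqA itself gives this row.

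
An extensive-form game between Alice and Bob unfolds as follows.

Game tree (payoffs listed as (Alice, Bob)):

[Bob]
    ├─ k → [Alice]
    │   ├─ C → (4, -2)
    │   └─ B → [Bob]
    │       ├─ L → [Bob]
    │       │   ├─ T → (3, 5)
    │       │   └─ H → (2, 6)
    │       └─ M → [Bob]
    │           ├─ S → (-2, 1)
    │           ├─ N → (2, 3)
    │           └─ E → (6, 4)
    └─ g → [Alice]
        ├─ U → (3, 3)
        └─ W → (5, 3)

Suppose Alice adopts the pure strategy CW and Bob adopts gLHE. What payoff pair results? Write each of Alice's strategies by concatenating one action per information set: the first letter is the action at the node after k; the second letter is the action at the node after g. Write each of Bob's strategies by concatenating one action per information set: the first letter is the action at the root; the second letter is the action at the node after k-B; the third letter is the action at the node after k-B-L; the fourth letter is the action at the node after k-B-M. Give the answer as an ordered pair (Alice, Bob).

(5, 3)

Trace the play path from the root:
  Bob plays g
  Alice plays W at [g]
→ terminal payoff (5, 3).
(Alice's choice at the node after k is never reached on this path, so it doesn't affect the outcome.)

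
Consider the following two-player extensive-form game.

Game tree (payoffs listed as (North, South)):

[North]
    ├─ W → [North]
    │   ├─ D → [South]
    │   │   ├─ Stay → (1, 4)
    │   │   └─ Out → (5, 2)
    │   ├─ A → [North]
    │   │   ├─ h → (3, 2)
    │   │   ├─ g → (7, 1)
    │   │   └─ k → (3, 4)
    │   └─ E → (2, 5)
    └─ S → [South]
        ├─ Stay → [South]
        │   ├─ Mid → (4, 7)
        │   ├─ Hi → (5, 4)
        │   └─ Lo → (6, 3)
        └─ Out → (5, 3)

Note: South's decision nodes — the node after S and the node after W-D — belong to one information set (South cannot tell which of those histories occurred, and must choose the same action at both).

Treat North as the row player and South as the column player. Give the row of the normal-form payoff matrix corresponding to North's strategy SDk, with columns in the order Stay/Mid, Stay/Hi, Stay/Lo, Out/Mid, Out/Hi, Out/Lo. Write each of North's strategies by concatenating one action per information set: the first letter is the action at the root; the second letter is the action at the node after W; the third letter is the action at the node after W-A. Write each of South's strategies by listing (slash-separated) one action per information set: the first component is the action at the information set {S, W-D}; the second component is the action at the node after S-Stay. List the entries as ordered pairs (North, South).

(4,7) (5,4) (6,3) (5,3) (5,3) (5,3)

vs Stay/Mid: North plays S → South plays Stay at [S] → South plays Mid at [S-Stay] → (4, 7)
vs Stay/Hi: North plays S → South plays Stay at [S] → South plays Hi at [S-Stay] → (5, 4)
vs Stay/Lo: North plays S → South plays Stay at [S] → South plays Lo at [S-Stay] → (6, 3)
vs Out/Mid: North plays S → South plays Out at [S] → (5, 3)
vs Out/Hi: North plays S → South plays Out at [S] → (5, 3)
vs Out/Lo: North plays S → South plays Out at [S] → (5, 3)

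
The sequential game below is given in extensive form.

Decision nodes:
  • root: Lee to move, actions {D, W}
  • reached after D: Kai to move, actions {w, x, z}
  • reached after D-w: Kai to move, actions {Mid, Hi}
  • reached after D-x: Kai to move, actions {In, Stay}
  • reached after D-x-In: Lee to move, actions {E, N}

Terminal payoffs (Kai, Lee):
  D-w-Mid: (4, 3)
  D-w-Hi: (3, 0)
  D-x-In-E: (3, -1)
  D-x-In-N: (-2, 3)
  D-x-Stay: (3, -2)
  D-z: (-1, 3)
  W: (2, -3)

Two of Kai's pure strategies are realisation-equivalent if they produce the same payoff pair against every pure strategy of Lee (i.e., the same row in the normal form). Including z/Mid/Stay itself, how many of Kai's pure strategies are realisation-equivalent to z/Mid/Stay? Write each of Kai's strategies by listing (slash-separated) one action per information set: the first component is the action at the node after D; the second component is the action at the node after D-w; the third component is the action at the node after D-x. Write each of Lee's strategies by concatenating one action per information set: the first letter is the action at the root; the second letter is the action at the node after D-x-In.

Row for z/Mid/Stay (columns DE, DN, WE, WN): (-1,3) (-1,3) (2,-3) (2,-3).
Under z/Mid/Stay, Kai's choice at the node after D-w and at the node after D-x can never be reached regardless of what Lee does, so varying those choices leaves every outcome unchanged.
Holding the reachable choices fixed and varying the unreachable ones freely already gives 2 × 2 = 4 equivalent strategies.
No other strategy reproduces this row, so those 4 are the full class: z/Mid/In, z/Mid/Stay, z/Hi/In, z/Hi/Stay.

4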